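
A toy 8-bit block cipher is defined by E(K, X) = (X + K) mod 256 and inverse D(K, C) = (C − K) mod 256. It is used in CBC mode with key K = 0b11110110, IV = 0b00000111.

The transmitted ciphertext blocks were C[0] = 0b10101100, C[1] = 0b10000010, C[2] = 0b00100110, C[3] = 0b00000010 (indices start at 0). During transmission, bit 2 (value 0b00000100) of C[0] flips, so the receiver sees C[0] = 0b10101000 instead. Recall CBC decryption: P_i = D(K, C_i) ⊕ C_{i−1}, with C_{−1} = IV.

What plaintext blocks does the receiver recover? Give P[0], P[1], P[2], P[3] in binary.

Only C[0] changed, to 0b10101000. In CBC, a change in C_i garbles P_i and flips the same bit in P_{i+1}. Decrypting the received ciphertext:
P[0]: D(K, 0b10101000) = 0b10110010; 0b10110010 ⊕ 0b00000111 = 0b10110101.
P[1]: D(K, 0b10000010) = 0b10001100; 0b10001100 ⊕ 0b10101000 = 0b00100100.
P[2]: D(K, 0b00100110) = 0b00110000; 0b00110000 ⊕ 0b10000010 = 0b10110010.
P[3]: D(K, 0b00000010) = 0b00001100; 0b00001100 ⊕ 0b00100110 = 0b00101010.
Blocks that differ from the original plaintext: P[0], P[1].

P[0] = 0b10110101, P[1] = 0b00100100, P[2] = 0b10110010, P[3] = 0b00101010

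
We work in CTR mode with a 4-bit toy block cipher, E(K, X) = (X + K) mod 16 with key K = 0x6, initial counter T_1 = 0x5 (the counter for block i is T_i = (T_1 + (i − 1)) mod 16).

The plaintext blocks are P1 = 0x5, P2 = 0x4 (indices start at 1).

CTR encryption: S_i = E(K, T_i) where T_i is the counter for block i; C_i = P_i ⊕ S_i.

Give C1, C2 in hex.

C1: T = 0x5, S = E(K, T) = 0xB; 0x5 ⊕ 0xB = 0xE.
C2: T = 0x6, S = E(K, T) = 0xC; 0x4 ⊕ 0xC = 0x8.

C1 = 0xE, C2 = 0x8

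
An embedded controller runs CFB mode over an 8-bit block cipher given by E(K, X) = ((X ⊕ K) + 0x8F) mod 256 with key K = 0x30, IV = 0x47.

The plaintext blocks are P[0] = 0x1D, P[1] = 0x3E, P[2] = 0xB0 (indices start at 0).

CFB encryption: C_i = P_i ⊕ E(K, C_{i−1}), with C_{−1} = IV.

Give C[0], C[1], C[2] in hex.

C[0]: E(K, 0x47) = 0x06; 0x1D ⊕ 0x06 = 0x1B.
C[1]: E(K, 0x1B) = 0xBA; 0x3E ⊕ 0xBA = 0x84.
C[2]: E(K, 0x84) = 0x43; 0xB0 ⊕ 0x43 = 0xF3.

C[0] = 0x1B, C[1] = 0x84, C[2] = 0xF3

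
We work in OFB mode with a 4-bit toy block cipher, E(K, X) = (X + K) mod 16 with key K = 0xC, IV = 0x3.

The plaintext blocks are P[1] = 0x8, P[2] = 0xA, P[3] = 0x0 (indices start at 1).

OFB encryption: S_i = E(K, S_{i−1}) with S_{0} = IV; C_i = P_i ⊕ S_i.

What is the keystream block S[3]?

0x7

C[1]: S = E(K, 0x3) = 0xF; 0x8 ⊕ 0xF = 0x7.
C[2]: S = E(K, 0xF) = 0xB; 0xA ⊕ 0xB = 0x1.
C[3]: S = E(K, 0xB) = 0x7; 0x0 ⊕ 0x7 = 0x7.
So S[3] = 0x7.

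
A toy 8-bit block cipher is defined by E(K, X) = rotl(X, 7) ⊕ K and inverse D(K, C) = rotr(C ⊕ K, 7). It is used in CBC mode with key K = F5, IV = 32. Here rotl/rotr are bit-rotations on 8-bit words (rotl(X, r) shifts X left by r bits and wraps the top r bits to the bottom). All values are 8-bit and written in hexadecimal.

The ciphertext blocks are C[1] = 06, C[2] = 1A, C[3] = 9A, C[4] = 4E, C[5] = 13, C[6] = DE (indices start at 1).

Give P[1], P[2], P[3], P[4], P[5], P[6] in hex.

CBC decryption: P_i = D(K, C_i) ⊕ C_{i−1}, with C_{0} = IV.
P[1]: D(K, 06) = E7; E7 ⊕ 32 = D5.
P[2]: D(K, 1A) = DF; DF ⊕ 06 = D9.
P[3]: D(K, 9A) = DE; DE ⊕ 1A = C4.
P[4]: D(K, 4E) = 77; 77 ⊕ 9A = ED.
P[5]: D(K, 13) = CD; CD ⊕ 4E = 83.
P[6]: D(K, DE) = 56; 56 ⊕ 13 = 45.

P[1] = D5, P[2] = D9, P[3] = C4, P[4] = ED, P[5] = 83, P[6] = 45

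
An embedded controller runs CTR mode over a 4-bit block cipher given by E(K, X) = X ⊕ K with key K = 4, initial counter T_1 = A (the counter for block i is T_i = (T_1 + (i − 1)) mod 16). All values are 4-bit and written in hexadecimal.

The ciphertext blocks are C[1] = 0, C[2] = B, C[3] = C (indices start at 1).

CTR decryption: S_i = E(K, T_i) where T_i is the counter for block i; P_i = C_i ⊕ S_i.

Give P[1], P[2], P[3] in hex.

P[1] = E, P[2] = 4, P[3] = 4

P[1]: T = A, S = E(K, T) = E; 0 ⊕ E = E.
P[2]: T = B, S = E(K, T) = F; B ⊕ F = 4.
P[3]: T = C, S = E(K, T) = 8; C ⊕ 8 = 4.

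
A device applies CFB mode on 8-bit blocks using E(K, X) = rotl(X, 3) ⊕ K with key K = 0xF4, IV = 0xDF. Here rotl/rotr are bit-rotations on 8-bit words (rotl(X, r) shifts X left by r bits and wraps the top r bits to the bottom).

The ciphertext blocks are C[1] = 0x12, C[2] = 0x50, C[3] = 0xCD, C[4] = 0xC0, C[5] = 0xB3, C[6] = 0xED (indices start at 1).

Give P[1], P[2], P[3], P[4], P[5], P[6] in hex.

P[1] = 0x18, P[2] = 0x34, P[3] = 0xBB, P[4] = 0x5A, P[5] = 0x41, P[6] = 0x84

CFB decryption: P_i = C_i ⊕ E(K, C_{i−1}), with C_{0} = IV.
P[1]: E(K, 0xDF) = 0x0A; 0x12 ⊕ 0x0A = 0x18.
P[2]: E(K, 0x12) = 0x64; 0x50 ⊕ 0x64 = 0x34.
P[3]: E(K, 0x50) = 0x76; 0xCD ⊕ 0x76 = 0xBB.
P[4]: E(K, 0xCD) = 0x9A; 0xC0 ⊕ 0x9A = 0x5A.
P[5]: E(K, 0xC0) = 0xF2; 0xB3 ⊕ 0xF2 = 0x41.
P[6]: E(K, 0xB3) = 0x69; 0xED ⊕ 0x69 = 0x84.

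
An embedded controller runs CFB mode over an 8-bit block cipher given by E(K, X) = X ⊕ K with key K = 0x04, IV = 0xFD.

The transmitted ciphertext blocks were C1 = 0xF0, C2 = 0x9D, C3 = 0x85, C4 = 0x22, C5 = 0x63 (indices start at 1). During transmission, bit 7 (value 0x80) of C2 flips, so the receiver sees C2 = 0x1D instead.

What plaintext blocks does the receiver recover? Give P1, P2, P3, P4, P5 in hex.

P1 = 0x09, P2 = 0xE9, P3 = 0x9C, P4 = 0xA3, P5 = 0x45

CFB decryption: P_i = C_i ⊕ E(K, C_{i−1}), with C_{0} = IV.
Only C2 changed, to 0x1D. In CFB, a change in C_i flips the same bit in P_i and garbles P_{i+1}. Decrypting the received ciphertext:
P1: E(K, 0xFD) = 0xF9; 0xF0 ⊕ 0xF9 = 0x09.
P2: E(K, 0xF0) = 0xF4; 0x1D ⊕ 0xF4 = 0xE9.
P3: E(K, 0x1D) = 0x19; 0x85 ⊕ 0x19 = 0x9C.
P4: E(K, 0x85) = 0x81; 0x22 ⊕ 0x81 = 0xA3.
P5: E(K, 0x22) = 0x26; 0x63 ⊕ 0x26 = 0x45.
Blocks that differ from the original plaintext: P2, P3.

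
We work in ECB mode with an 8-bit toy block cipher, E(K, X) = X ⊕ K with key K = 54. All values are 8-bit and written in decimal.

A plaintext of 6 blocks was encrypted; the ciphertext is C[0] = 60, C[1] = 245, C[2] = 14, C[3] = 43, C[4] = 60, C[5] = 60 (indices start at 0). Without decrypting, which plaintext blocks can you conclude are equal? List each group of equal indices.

P[0] = P[4] = P[5]

ECB encrypts each block independently with the same key, so equal ciphertext blocks imply equal plaintext blocks.
C[0] = C[4] = C[5] = 60, so P[0] = P[4] = P[5].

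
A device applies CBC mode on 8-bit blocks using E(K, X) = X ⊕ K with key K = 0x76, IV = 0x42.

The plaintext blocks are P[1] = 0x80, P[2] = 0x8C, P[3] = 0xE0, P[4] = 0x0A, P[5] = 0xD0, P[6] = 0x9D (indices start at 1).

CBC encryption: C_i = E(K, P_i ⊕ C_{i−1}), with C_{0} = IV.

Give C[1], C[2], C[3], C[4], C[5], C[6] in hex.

C[1]: P[1] ⊕ 0x42 = 0xC2; E(K, 0xC2) = 0xB4.
C[2]: P[2] ⊕ 0xB4 = 0x38; E(K, 0x38) = 0x4E.
C[3]: P[3] ⊕ 0x4E = 0xAE; E(K, 0xAE) = 0xD8.
C[4]: P[4] ⊕ 0xD8 = 0xD2; E(K, 0xD2) = 0xA4.
C[5]: P[5] ⊕ 0xA4 = 0x74; E(K, 0x74) = 0x02.
C[6]: P[6] ⊕ 0x02 = 0x9F; E(K, 0x9F) = 0xE9.

C[1] = 0xB4, C[2] = 0x4E, C[3] = 0xD8, C[4] = 0xA4, C[5] = 0x02, C[6] = 0xE9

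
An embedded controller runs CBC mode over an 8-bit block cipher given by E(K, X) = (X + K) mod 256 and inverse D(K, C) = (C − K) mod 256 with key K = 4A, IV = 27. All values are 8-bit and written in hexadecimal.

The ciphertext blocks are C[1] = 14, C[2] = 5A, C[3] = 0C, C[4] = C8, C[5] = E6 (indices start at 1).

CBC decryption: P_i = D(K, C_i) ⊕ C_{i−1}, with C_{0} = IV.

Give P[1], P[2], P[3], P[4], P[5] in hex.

P[1]: D(K, 14) = CA; CA ⊕ 27 = ED.
P[2]: D(K, 5A) = 10; 10 ⊕ 14 = 04.
P[3]: D(K, 0C) = C2; C2 ⊕ 5A = 98.
P[4]: D(K, C8) = 7E; 7E ⊕ 0C = 72.
P[5]: D(K, E6) = 9C; 9C ⊕ C8 = 54.

P[1] = ED, P[2] = 04, P[3] = 98, P[4] = 72, P[5] = 54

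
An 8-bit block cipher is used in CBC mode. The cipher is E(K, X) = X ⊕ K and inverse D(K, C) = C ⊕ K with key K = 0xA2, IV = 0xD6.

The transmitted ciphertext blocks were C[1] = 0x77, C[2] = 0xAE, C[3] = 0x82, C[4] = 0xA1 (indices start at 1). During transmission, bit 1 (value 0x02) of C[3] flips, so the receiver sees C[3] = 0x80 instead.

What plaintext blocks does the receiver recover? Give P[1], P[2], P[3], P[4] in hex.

P[1] = 0x03, P[2] = 0x7B, P[3] = 0x8C, P[4] = 0x83

CBC decryption: P_i = D(K, C_i) ⊕ C_{i−1}, with C_{0} = IV.
Only C[3] changed, to 0x80. In CBC, a change in C_i garbles P_i and flips the same bit in P_{i+1}. Decrypting the received ciphertext:
P[1]: D(K, 0x77) = 0xD5; 0xD5 ⊕ 0xD6 = 0x03.
P[2]: D(K, 0xAE) = 0x0C; 0x0C ⊕ 0x77 = 0x7B.
P[3]: D(K, 0x80) = 0x22; 0x22 ⊕ 0xAE = 0x8C.
P[4]: D(K, 0xA1) = 0x03; 0x03 ⊕ 0x80 = 0x83.
Blocks that differ from the original plaintext: P[3], P[4].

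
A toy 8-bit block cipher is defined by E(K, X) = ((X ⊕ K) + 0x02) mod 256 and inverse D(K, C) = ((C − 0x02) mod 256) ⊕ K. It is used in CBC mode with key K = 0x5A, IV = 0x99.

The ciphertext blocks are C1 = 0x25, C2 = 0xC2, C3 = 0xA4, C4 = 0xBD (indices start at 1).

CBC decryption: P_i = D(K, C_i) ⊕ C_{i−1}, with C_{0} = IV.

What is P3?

P3: D(K, 0xA4) = 0xF8; 0xF8 ⊕ 0xC2 = 0x3A.

P3 = 0x3A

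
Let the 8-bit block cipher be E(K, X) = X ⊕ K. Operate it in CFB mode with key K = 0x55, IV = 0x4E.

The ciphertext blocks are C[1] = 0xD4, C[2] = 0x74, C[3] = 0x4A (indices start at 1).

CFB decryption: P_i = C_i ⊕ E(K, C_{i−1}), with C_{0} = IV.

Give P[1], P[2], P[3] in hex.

P[1] = 0xCF, P[2] = 0xF5, P[3] = 0x6B

P[1]: E(K, 0x4E) = 0x1B; 0xD4 ⊕ 0x1B = 0xCF.
P[2]: E(K, 0xD4) = 0x81; 0x74 ⊕ 0x81 = 0xF5.
P[3]: E(K, 0x74) = 0x21; 0x4A ⊕ 0x21 = 0x6B.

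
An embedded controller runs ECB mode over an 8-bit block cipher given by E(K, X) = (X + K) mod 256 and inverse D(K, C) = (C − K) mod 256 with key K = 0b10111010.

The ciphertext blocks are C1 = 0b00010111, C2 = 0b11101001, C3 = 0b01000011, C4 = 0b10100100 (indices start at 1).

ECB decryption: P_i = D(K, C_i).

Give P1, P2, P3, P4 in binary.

P1 = 0b01011101, P2 = 0b00101111, P3 = 0b10001001, P4 = 0b11101010

P1: D(K, 0b00010111) = 0b01011101.
P2: D(K, 0b11101001) = 0b00101111.
P3: D(K, 0b01000011) = 0b10001001.
P4: D(K, 0b10100100) = 0b11101010.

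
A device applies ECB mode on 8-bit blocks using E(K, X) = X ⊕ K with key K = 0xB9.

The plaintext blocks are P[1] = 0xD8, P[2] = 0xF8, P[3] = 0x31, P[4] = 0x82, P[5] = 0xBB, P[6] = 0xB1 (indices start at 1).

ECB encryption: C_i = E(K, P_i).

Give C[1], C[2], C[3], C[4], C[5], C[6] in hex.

C[1]: E(K, 0xD8) = 0x61.
C[2]: E(K, 0xF8) = 0x41.
C[3]: E(K, 0x31) = 0x88.
C[4]: E(K, 0x82) = 0x3B.
C[5]: E(K, 0xBB) = 0x02.
C[6]: E(K, 0xB1) = 0x08.

C[1] = 0x61, C[2] = 0x41, C[3] = 0x88, C[4] = 0x3B, C[5] = 0x02, C[6] = 0x08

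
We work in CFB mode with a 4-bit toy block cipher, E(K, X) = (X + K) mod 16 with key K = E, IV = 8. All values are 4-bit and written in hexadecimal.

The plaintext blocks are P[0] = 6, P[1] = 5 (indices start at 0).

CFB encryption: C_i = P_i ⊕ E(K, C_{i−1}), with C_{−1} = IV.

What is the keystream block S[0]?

C[0]: E(K, 8) = 6; 6 ⊕ 6 = 0.
So S[0] = 6.

6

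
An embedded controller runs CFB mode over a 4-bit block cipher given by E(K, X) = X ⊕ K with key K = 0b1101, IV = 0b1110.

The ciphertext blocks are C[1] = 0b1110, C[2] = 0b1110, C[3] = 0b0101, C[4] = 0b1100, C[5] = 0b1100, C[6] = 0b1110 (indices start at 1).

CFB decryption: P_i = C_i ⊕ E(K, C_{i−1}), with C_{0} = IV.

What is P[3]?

P[3] = 0b0110

P[3]: E(K, 0b1110) = 0b0011; 0b0101 ⊕ 0b0011 = 0b0110.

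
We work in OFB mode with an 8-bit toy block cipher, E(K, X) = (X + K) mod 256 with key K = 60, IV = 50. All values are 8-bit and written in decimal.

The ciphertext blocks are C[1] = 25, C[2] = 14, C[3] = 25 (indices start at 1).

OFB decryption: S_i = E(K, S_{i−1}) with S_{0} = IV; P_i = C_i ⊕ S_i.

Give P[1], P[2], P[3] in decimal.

P[1]: S = E(K, 50) = 110; 25 ⊕ 110 = 119.
P[2]: S = E(K, 110) = 170; 14 ⊕ 170 = 164.
P[3]: S = E(K, 170) = 230; 25 ⊕ 230 = 255.

P[1] = 119, P[2] = 164, P[3] = 255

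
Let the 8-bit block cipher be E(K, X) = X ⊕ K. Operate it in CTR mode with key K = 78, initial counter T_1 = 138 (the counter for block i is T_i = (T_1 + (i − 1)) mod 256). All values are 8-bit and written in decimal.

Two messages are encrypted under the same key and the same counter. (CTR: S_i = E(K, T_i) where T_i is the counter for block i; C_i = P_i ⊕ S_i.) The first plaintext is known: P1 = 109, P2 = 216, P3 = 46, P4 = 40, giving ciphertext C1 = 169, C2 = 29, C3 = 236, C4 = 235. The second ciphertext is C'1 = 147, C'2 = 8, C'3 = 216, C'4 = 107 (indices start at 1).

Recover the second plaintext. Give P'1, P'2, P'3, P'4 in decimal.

P'1 = 87, P'2 = 205, P'3 = 26, P'4 = 168

In CTR with a reused counter, both messages share the same keystream S_i, so C_i ⊕ C'_i = P_i ⊕ P'_i and thus P'_i = P_i ⊕ C_i ⊕ C'_i.
P'1: 109 ⊕ 169 ⊕ 147 = 87.
P'2: 216 ⊕ 29 ⊕ 8 = 205.
P'3: 46 ⊕ 236 ⊕ 216 = 26.
P'4: 40 ⊕ 235 ⊕ 107 = 168.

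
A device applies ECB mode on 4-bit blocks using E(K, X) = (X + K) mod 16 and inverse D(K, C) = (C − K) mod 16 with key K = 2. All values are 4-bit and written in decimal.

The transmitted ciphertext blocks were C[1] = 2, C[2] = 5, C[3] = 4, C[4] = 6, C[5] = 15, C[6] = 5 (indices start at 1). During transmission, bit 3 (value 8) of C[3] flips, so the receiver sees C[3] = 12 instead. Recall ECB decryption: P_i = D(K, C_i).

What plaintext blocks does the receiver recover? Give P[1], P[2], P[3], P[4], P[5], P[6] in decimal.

P[1] = 0, P[2] = 3, P[3] = 10, P[4] = 4, P[5] = 13, P[6] = 3

Only C[3] changed, to 12. In ECB, a change in C_i affects only P_i. Decrypting the received ciphertext:
P[1]: D(K, 2) = 0.
P[2]: D(K, 5) = 3.
P[3]: D(K, 12) = 10.
P[4]: D(K, 6) = 4.
P[5]: D(K, 15) = 13.
P[6]: D(K, 5) = 3.
Blocks that differ from the original plaintext: P[3].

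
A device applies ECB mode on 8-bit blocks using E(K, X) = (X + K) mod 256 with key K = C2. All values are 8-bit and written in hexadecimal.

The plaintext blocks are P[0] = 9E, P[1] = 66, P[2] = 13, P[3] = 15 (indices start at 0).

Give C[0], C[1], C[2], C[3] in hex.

ECB encryption: C_i = E(K, P_i).
C[0]: E(K, 9E) = 60.
C[1]: E(K, 66) = 28.
C[2]: E(K, 13) = D5.
C[3]: E(K, 15) = D7.

C[0] = 60, C[1] = 28, C[2] = D5, C[3] = D7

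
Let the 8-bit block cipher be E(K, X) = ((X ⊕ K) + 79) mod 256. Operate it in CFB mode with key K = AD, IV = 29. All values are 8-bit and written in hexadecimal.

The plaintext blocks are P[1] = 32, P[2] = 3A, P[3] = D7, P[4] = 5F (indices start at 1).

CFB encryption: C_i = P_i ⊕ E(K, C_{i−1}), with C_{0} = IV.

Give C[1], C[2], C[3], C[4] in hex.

C[1]: E(K, 29) = FD; 32 ⊕ FD = CF.
C[2]: E(K, CF) = DB; 3A ⊕ DB = E1.
C[3]: E(K, E1) = C5; D7 ⊕ C5 = 12.
C[4]: E(K, 12) = 38; 5F ⊕ 38 = 67.

C[1] = CF, C[2] = E1, C[3] = 12, C[4] = 67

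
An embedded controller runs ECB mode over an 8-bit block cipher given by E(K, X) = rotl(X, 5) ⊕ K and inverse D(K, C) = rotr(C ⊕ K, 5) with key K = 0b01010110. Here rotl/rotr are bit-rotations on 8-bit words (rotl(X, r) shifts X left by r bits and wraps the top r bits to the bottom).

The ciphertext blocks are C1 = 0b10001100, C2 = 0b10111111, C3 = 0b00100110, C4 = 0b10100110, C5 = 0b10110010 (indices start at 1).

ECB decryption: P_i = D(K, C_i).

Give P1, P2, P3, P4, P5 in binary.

P1 = 0b11010110, P2 = 0b01001111, P3 = 0b10000011, P4 = 0b10000111, P5 = 0b00100111

P1: D(K, 0b10001100) = 0b11010110.
P2: D(K, 0b10111111) = 0b01001111.
P3: D(K, 0b00100110) = 0b10000011.
P4: D(K, 0b10100110) = 0b10000111.
P5: D(K, 0b10110010) = 0b00100111.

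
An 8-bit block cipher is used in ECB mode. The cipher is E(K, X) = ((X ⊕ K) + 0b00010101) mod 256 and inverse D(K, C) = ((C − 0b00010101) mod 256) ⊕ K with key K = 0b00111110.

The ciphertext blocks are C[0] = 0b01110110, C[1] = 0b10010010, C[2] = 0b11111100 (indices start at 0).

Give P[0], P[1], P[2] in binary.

P[0] = 0b01011111, P[1] = 0b01000011, P[2] = 0b11011001

ECB decryption: P_i = D(K, C_i).
P[0]: D(K, 0b01110110) = 0b01011111.
P[1]: D(K, 0b10010010) = 0b01000011.
P[2]: D(K, 0b11111100) = 0b11011001.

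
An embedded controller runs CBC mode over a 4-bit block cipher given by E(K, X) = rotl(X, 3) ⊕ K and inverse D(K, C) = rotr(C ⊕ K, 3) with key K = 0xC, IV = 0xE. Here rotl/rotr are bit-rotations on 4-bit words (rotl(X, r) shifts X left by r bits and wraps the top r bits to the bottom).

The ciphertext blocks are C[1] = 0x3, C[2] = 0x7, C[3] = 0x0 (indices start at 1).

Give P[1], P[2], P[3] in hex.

P[1] = 0x1, P[2] = 0x4, P[3] = 0xE

CBC decryption: P_i = D(K, C_i) ⊕ C_{i−1}, with C_{0} = IV.
P[1]: D(K, 0x3) = 0xF; 0xF ⊕ 0xE = 0x1.
P[2]: D(K, 0x7) = 0x7; 0x7 ⊕ 0x3 = 0x4.
P[3]: D(K, 0x0) = 0x9; 0x9 ⊕ 0x7 = 0xE.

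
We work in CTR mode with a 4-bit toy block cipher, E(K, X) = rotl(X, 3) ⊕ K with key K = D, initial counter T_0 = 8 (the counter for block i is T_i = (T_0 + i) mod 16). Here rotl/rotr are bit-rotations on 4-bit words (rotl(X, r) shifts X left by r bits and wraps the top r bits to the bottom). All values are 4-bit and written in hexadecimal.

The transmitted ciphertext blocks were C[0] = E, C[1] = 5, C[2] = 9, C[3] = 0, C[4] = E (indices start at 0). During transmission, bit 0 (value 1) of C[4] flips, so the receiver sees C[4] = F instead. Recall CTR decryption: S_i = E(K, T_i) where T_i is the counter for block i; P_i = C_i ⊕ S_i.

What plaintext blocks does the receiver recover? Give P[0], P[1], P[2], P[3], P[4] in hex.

Only C[4] changed, to F. In CTR, a change in C_i flips the same bit in P_i only; the keystream is unaffected. Decrypting the received ciphertext:
P[0]: T = 8, S = E(K, T) = 9; E ⊕ 9 = 7.
P[1]: T = 9, S = E(K, T) = 1; 5 ⊕ 1 = 4.
P[2]: T = A, S = E(K, T) = 8; 9 ⊕ 8 = 1.
P[3]: T = B, S = E(K, T) = 0; 0 ⊕ 0 = 0.
P[4]: T = C, S = E(K, T) = B; F ⊕ B = 4.
Blocks that differ from the original plaintext: P[4].

P[0] = 7, P[1] = 4, P[2] = 1, P[3] = 0, P[4] = 4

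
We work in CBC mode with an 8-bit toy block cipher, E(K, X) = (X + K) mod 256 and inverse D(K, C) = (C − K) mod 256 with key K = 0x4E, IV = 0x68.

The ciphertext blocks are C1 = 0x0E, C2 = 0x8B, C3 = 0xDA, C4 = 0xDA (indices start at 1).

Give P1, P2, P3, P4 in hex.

CBC decryption: P_i = D(K, C_i) ⊕ C_{i−1}, with C_{0} = IV.
P1: D(K, 0x0E) = 0xC0; 0xC0 ⊕ 0x68 = 0xA8.
P2: D(K, 0x8B) = 0x3D; 0x3D ⊕ 0x0E = 0x33.
P3: D(K, 0xDA) = 0x8C; 0x8C ⊕ 0x8B = 0x07.
P4: D(K, 0xDA) = 0x8C; 0x8C ⊕ 0xDA = 0x56.

P1 = 0xA8, P2 = 0x33, P3 = 0x07, P4 = 0x56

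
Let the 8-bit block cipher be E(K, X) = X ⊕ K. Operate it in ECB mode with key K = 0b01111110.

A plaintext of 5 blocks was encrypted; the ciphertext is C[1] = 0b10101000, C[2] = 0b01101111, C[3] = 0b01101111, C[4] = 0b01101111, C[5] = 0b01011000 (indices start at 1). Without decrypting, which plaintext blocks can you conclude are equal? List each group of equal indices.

P[2] = P[3] = P[4]

ECB encrypts each block independently with the same key, so equal ciphertext blocks imply equal plaintext blocks.
C[2] = C[3] = C[4] = 0b01101111, so P[2] = P[3] = P[4].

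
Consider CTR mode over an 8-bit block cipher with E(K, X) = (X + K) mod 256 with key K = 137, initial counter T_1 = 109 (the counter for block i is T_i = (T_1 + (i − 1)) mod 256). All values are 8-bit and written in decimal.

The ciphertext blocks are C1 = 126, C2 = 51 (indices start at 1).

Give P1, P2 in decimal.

P1 = 136, P2 = 196

CTR decryption: S_i = E(K, T_i) where T_i is the counter for block i; P_i = C_i ⊕ S_i.
P1: T = 109, S = E(K, T) = 246; 126 ⊕ 246 = 136.
P2: T = 110, S = E(K, T) = 247; 51 ⊕ 247 = 196.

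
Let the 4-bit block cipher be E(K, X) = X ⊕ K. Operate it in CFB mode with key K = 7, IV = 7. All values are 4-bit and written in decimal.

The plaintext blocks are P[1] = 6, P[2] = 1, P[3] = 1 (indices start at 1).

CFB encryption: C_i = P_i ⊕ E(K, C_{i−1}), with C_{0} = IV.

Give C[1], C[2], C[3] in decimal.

C[1]: E(K, 7) = 0; 6 ⊕ 0 = 6.
C[2]: E(K, 6) = 1; 1 ⊕ 1 = 0.
C[3]: E(K, 0) = 7; 1 ⊕ 7 = 6.

C[1] = 6, C[2] = 0, C[3] = 6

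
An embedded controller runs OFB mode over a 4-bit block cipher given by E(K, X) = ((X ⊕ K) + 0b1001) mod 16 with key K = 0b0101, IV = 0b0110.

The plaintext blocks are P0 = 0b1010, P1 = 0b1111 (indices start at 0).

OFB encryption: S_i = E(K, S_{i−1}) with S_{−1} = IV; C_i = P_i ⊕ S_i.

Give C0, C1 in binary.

C0 = 0b0110, C1 = 0b1101

C0: S = E(K, 0b0110) = 0b1100; 0b1010 ⊕ 0b1100 = 0b0110.
C1: S = E(K, 0b1100) = 0b0010; 0b1111 ⊕ 0b0010 = 0b1101.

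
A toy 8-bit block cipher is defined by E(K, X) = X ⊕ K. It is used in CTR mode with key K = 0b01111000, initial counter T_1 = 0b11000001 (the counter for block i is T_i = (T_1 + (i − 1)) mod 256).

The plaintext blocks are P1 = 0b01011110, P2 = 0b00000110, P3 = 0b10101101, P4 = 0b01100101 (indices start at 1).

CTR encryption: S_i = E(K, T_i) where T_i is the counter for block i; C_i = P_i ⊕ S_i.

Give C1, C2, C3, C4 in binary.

C1: T = 0b11000001, S = E(K, T) = 0b10111001; 0b01011110 ⊕ 0b10111001 = 0b11100111.
C2: T = 0b11000010, S = E(K, T) = 0b10111010; 0b00000110 ⊕ 0b10111010 = 0b10111100.
C3: T = 0b11000011, S = E(K, T) = 0b10111011; 0b10101101 ⊕ 0b10111011 = 0b00010110.
C4: T = 0b11000100, S = E(K, T) = 0b10111100; 0b01100101 ⊕ 0b10111100 = 0b11011001.

C1 = 0b11100111, C2 = 0b10111100, C3 = 0b00010110, C4 = 0b11011001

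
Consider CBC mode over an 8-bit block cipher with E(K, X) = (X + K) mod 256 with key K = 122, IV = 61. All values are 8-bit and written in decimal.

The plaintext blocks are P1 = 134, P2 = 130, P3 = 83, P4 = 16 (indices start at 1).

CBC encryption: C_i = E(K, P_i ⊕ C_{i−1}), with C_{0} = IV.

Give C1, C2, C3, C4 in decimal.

C1: P1 ⊕ 61 = 187; E(K, 187) = 53.
C2: P2 ⊕ 53 = 183; E(K, 183) = 49.
C3: P3 ⊕ 49 = 98; E(K, 98) = 220.
C4: P4 ⊕ 220 = 204; E(K, 204) = 70.

C1 = 53, C2 = 49, C3 = 220, C4 = 70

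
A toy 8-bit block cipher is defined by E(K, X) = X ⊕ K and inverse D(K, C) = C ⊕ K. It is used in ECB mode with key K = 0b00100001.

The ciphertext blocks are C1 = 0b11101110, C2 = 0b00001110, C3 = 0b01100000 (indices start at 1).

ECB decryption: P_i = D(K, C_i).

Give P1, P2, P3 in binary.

P1: D(K, 0b11101110) = 0b11001111.
P2: D(K, 0b00001110) = 0b00101111.
P3: D(K, 0b01100000) = 0b01000001.

P1 = 0b11001111, P2 = 0b00101111, P3 = 0b01000001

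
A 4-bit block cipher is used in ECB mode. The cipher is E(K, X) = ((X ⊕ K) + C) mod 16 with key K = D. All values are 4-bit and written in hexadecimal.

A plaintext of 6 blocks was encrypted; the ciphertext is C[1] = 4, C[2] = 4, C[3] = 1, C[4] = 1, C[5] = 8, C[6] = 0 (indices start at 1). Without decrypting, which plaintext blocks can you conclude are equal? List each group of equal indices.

P[1] = P[2]; P[3] = P[4]

ECB encrypts each block independently with the same key, so equal ciphertext blocks imply equal plaintext blocks.
C[1] = C[2] = 4, so P[1] = P[2].
C[3] = C[4] = 1, so P[3] = P[4].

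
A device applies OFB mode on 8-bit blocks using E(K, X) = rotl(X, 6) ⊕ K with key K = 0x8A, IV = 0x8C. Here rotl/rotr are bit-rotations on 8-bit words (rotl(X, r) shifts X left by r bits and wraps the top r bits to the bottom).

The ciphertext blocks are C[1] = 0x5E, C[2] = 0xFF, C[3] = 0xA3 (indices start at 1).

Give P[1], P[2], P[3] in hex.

OFB decryption: S_i = E(K, S_{i−1}) with S_{0} = IV; P_i = C_i ⊕ S_i.
P[1]: S = E(K, 0x8C) = 0xA9; 0x5E ⊕ 0xA9 = 0xF7.
P[2]: S = E(K, 0xA9) = 0xE0; 0xFF ⊕ 0xE0 = 0x1F.
P[3]: S = E(K, 0xE0) = 0xB2; 0xA3 ⊕ 0xB2 = 0x11.

P[1] = 0xF7, P[2] = 0x1F, P[3] = 0x11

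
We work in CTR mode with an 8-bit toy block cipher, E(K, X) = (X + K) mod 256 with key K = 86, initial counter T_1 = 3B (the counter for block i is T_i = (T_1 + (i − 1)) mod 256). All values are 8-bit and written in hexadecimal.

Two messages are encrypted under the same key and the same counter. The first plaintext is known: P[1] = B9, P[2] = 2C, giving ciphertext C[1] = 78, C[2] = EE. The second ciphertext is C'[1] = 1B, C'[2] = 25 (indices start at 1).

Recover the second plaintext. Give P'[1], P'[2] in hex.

P'[1] = DA, P'[2] = E7

In CTR with a reused counter, both messages share the same keystream S_i, so C_i ⊕ C'_i = P_i ⊕ P'_i and thus P'_i = P_i ⊕ C_i ⊕ C'_i.
P'[1]: B9 ⊕ 78 ⊕ 1B = DA.
P'[2]: 2C ⊕ EE ⊕ 25 = E7.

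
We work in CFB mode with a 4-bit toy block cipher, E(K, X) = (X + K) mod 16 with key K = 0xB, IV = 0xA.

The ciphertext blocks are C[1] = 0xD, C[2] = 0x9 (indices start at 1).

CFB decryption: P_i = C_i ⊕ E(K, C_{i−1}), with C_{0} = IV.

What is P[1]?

P[1] = 0x8

P[1]: E(K, 0xA) = 0x5; 0xD ⊕ 0x5 = 0x8.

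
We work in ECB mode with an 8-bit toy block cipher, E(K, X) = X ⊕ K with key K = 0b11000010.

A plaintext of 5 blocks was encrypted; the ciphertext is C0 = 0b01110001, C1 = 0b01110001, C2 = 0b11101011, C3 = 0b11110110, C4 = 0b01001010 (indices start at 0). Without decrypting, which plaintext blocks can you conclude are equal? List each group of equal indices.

ECB encrypts each block independently with the same key, so equal ciphertext blocks imply equal plaintext blocks.
C0 = C1 = 0b01110001, so P0 = P1.

P0 = P1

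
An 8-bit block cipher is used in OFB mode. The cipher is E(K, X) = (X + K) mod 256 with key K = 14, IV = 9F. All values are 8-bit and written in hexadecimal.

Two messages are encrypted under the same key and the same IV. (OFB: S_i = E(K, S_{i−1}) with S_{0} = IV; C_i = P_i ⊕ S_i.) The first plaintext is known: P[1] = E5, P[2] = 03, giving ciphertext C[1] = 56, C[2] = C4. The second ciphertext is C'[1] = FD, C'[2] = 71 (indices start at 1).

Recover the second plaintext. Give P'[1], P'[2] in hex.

In OFB with a reused IV, both messages share the same keystream S_i, so C_i ⊕ C'_i = P_i ⊕ P'_i and thus P'_i = P_i ⊕ C_i ⊕ C'_i.
P'[1]: E5 ⊕ 56 ⊕ FD = 4E.
P'[2]: 03 ⊕ C4 ⊕ 71 = B6.

P'[1] = 4E, P'[2] = B6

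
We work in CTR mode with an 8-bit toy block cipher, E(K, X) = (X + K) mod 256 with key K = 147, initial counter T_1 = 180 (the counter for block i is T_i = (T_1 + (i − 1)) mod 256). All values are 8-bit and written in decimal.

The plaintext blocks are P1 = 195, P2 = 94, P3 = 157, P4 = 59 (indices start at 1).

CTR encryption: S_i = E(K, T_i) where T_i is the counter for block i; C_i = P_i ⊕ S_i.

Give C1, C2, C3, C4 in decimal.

C1 = 132, C2 = 22, C3 = 212, C4 = 113

C1: T = 180, S = E(K, T) = 71; 195 ⊕ 71 = 132.
C2: T = 181, S = E(K, T) = 72; 94 ⊕ 72 = 22.
C3: T = 182, S = E(K, T) = 73; 157 ⊕ 73 = 212.
C4: T = 183, S = E(K, T) = 74; 59 ⊕ 74 = 113.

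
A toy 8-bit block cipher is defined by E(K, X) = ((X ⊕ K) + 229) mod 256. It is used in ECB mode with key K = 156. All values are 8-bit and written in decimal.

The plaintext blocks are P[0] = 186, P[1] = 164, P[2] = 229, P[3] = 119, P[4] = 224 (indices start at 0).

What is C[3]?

ECB encryption: C_i = E(K, P_i).
C[3]: E(K, 119) = 208.

C[3] = 208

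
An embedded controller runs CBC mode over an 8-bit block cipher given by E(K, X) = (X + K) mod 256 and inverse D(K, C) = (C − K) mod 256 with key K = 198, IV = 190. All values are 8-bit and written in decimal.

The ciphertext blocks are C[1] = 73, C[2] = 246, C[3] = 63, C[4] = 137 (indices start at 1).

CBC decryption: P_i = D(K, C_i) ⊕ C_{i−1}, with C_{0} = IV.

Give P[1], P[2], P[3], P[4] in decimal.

P[1]: D(K, 73) = 131; 131 ⊕ 190 = 61.
P[2]: D(K, 246) = 48; 48 ⊕ 73 = 121.
P[3]: D(K, 63) = 121; 121 ⊕ 246 = 143.
P[4]: D(K, 137) = 195; 195 ⊕ 63 = 252.

P[1] = 61, P[2] = 121, P[3] = 143, P[4] = 252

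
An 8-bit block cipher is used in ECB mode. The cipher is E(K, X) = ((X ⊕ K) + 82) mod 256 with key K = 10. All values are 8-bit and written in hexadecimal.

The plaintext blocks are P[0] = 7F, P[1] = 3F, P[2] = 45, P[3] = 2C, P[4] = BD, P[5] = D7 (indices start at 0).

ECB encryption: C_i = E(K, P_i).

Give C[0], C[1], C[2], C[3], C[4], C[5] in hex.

C[0] = F1, C[1] = B1, C[2] = D7, C[3] = BE, C[4] = 2F, C[5] = 49

C[0]: E(K, 7F) = F1.
C[1]: E(K, 3F) = B1.
C[2]: E(K, 45) = D7.
C[3]: E(K, 2C) = BE.
C[4]: E(K, BD) = 2F.
C[5]: E(K, D7) = 49.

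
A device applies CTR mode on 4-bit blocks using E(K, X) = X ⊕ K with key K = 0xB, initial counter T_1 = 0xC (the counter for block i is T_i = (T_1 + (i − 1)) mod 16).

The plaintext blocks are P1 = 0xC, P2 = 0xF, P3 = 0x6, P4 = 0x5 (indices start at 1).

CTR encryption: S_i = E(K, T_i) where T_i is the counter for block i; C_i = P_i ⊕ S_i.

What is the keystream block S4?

0x4

C1: T = 0xC, S = E(K, T) = 0x7; 0xC ⊕ 0x7 = 0xB.
C2: T = 0xD, S = E(K, T) = 0x6; 0xF ⊕ 0x6 = 0x9.
C3: T = 0xE, S = E(K, T) = 0x5; 0x6 ⊕ 0x5 = 0x3.
C4: T = 0xF, S = E(K, T) = 0x4; 0x5 ⊕ 0x4 = 0x1.
So S4 = 0x4.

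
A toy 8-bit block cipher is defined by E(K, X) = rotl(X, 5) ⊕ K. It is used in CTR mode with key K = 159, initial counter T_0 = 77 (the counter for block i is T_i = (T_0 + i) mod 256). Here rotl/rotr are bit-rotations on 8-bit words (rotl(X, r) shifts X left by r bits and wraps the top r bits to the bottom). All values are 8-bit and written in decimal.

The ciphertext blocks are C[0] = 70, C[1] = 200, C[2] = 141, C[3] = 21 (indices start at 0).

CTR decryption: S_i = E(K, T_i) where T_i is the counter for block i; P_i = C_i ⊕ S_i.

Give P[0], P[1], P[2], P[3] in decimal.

P[0] = 112, P[1] = 158, P[2] = 251, P[3] = 128

P[0]: T = 77, S = E(K, T) = 54; 70 ⊕ 54 = 112.
P[1]: T = 78, S = E(K, T) = 86; 200 ⊕ 86 = 158.
P[2]: T = 79, S = E(K, T) = 118; 141 ⊕ 118 = 251.
P[3]: T = 80, S = E(K, T) = 149; 21 ⊕ 149 = 128.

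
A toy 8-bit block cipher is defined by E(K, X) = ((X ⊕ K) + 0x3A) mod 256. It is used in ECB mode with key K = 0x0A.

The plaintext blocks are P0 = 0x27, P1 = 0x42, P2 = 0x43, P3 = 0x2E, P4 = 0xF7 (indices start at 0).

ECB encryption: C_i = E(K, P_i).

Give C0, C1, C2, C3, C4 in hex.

C0: E(K, 0x27) = 0x67.
C1: E(K, 0x42) = 0x82.
C2: E(K, 0x43) = 0x83.
C3: E(K, 0x2E) = 0x5E.
C4: E(K, 0xF7) = 0x37.

C0 = 0x67, C1 = 0x82, C2 = 0x83, C3 = 0x5E, C4 = 0x37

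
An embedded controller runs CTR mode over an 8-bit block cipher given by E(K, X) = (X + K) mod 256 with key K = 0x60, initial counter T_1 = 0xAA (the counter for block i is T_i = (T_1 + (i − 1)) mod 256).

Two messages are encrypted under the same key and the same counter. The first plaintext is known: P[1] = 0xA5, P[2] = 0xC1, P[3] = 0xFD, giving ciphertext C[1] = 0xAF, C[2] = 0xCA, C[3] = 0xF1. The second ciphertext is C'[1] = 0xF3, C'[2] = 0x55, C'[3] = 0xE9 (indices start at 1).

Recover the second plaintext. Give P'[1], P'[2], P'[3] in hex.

In CTR with a reused counter, both messages share the same keystream S_i, so C_i ⊕ C'_i = P_i ⊕ P'_i and thus P'_i = P_i ⊕ C_i ⊕ C'_i.
P'[1]: 0xA5 ⊕ 0xAF ⊕ 0xF3 = 0xF9.
P'[2]: 0xC1 ⊕ 0xCA ⊕ 0x55 = 0x5E.
P'[3]: 0xFD ⊕ 0xF1 ⊕ 0xE9 = 0xE5.

P'[1] = 0xF9, P'[2] = 0x5E, P'[3] = 0xE5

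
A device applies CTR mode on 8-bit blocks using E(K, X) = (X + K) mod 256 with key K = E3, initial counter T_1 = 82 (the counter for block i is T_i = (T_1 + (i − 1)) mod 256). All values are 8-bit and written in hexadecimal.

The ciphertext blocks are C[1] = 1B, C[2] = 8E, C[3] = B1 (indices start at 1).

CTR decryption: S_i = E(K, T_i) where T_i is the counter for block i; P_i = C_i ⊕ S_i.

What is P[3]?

P[3]: T = 84, S = E(K, T) = 67; B1 ⊕ 67 = D6.

P[3] = D6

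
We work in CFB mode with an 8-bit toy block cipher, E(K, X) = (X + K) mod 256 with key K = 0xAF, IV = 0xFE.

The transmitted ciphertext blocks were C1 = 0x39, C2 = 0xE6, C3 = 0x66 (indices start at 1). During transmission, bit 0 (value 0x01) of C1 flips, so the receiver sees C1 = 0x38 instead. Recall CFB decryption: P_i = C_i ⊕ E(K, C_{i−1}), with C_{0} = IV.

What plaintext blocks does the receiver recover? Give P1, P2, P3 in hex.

P1 = 0x95, P2 = 0x01, P3 = 0xF3

Only C1 changed, to 0x38. In CFB, a change in C_i flips the same bit in P_i and garbles P_{i+1}. Decrypting the received ciphertext:
P1: E(K, 0xFE) = 0xAD; 0x38 ⊕ 0xAD = 0x95.
P2: E(K, 0x38) = 0xE7; 0xE6 ⊕ 0xE7 = 0x01.
P3: E(K, 0xE6) = 0x95; 0x66 ⊕ 0x95 = 0xF3.
Blocks that differ from the original plaintext: P1, P2.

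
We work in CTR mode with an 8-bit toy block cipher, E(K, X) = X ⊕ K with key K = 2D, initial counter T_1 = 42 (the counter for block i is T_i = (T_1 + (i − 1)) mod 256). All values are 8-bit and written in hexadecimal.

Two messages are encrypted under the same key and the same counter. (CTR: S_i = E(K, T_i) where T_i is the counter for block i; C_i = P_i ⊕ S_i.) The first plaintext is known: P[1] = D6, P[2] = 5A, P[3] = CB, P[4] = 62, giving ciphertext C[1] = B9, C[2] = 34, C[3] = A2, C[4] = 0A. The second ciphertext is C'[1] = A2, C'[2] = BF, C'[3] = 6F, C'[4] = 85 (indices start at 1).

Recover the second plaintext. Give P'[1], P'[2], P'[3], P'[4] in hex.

In CTR with a reused counter, both messages share the same keystream S_i, so C_i ⊕ C'_i = P_i ⊕ P'_i and thus P'_i = P_i ⊕ C_i ⊕ C'_i.
P'[1]: D6 ⊕ B9 ⊕ A2 = CD.
P'[2]: 5A ⊕ 34 ⊕ BF = D1.
P'[3]: CB ⊕ A2 ⊕ 6F = 06.
P'[4]: 62 ⊕ 0A ⊕ 85 = ED.

P'[1] = CD, P'[2] = D1, P'[3] = 06, P'[4] = ED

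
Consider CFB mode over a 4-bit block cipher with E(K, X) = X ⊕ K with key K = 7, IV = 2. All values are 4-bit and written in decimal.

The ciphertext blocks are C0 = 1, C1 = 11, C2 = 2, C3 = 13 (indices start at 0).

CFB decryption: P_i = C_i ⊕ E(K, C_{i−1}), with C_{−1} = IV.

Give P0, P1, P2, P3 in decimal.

P0: E(K, 2) = 5; 1 ⊕ 5 = 4.
P1: E(K, 1) = 6; 11 ⊕ 6 = 13.
P2: E(K, 11) = 12; 2 ⊕ 12 = 14.
P3: E(K, 2) = 5; 13 ⊕ 5 = 8.

P0 = 4, P1 = 13, P2 = 14, P3 = 8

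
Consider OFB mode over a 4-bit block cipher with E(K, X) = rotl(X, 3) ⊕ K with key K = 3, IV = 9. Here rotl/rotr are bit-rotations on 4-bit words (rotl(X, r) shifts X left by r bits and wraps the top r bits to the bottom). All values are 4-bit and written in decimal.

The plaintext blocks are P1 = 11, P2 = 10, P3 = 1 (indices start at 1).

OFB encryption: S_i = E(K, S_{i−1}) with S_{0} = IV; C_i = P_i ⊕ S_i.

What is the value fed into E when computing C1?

C1: S = E(K, 9) = 15; 11 ⊕ 15 = 4.
So the input to E for block 1 is 9.

9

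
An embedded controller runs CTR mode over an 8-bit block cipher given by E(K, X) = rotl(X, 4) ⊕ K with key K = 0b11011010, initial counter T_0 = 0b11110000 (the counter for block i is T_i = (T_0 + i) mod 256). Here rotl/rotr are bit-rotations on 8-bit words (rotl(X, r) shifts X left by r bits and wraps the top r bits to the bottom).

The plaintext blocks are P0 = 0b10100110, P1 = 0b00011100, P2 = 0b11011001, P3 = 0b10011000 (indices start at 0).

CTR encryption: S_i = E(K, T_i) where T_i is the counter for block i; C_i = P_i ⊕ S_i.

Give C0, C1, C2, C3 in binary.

C0 = 0b01110011, C1 = 0b11011001, C2 = 0b00101100, C3 = 0b01111101

C0: T = 0b11110000, S = E(K, T) = 0b11010101; 0b10100110 ⊕ 0b11010101 = 0b01110011.
C1: T = 0b11110001, S = E(K, T) = 0b11000101; 0b00011100 ⊕ 0b11000101 = 0b11011001.
C2: T = 0b11110010, S = E(K, T) = 0b11110101; 0b11011001 ⊕ 0b11110101 = 0b00101100.
C3: T = 0b11110011, S = E(K, T) = 0b11100101; 0b10011000 ⊕ 0b11100101 = 0b01111101.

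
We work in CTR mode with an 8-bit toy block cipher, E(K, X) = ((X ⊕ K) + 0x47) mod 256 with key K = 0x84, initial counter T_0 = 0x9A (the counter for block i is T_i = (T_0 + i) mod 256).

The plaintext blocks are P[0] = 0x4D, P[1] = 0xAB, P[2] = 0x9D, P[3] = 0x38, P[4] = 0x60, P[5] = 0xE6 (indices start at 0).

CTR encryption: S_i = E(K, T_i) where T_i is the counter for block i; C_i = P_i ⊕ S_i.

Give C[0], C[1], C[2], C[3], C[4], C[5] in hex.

C[0]: T = 0x9A, S = E(K, T) = 0x65; 0x4D ⊕ 0x65 = 0x28.
C[1]: T = 0x9B, S = E(K, T) = 0x66; 0xAB ⊕ 0x66 = 0xCD.
C[2]: T = 0x9C, S = E(K, T) = 0x5F; 0x9D ⊕ 0x5F = 0xC2.
C[3]: T = 0x9D, S = E(K, T) = 0x60; 0x38 ⊕ 0x60 = 0x58.
C[4]: T = 0x9E, S = E(K, T) = 0x61; 0x60 ⊕ 0x61 = 0x01.
C[5]: T = 0x9F, S = E(K, T) = 0x62; 0xE6 ⊕ 0x62 = 0x84.

C[0] = 0x28, C[1] = 0xCD, C[2] = 0xC2, C[3] = 0x58, C[4] = 0x01, C[5] = 0x84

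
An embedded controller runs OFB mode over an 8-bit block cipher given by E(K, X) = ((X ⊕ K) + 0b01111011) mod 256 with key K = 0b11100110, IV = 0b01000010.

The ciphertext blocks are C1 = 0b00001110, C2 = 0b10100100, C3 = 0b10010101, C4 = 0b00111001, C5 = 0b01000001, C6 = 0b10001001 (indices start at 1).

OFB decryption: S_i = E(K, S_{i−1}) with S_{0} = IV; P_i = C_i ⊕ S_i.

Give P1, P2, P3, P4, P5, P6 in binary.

P1: S = E(K, 0b01000010) = 0b00011111; 0b00001110 ⊕ 0b00011111 = 0b00010001.
P2: S = E(K, 0b00011111) = 0b01110100; 0b10100100 ⊕ 0b01110100 = 0b11010000.
P3: S = E(K, 0b01110100) = 0b00001101; 0b10010101 ⊕ 0b00001101 = 0b10011000.
P4: S = E(K, 0b00001101) = 0b01100110; 0b00111001 ⊕ 0b01100110 = 0b01011111.
P5: S = E(K, 0b01100110) = 0b11111011; 0b01000001 ⊕ 0b11111011 = 0b10111010.
P6: S = E(K, 0b11111011) = 0b10011000; 0b10001001 ⊕ 0b10011000 = 0b00010001.

P1 = 0b00010001, P2 = 0b11010000, P3 = 0b10011000, P4 = 0b01011111, P5 = 0b10111010, P6 = 0b00010001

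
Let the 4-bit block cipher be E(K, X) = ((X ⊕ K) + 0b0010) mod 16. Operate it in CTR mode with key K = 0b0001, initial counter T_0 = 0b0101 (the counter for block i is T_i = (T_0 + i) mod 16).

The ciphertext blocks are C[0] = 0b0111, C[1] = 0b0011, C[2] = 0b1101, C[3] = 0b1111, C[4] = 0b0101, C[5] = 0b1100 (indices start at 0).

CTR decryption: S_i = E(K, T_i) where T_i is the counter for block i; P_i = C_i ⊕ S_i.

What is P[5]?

P[5] = 0b0001

P[5]: T = 0b1010, S = E(K, T) = 0b1101; 0b1100 ⊕ 0b1101 = 0b0001.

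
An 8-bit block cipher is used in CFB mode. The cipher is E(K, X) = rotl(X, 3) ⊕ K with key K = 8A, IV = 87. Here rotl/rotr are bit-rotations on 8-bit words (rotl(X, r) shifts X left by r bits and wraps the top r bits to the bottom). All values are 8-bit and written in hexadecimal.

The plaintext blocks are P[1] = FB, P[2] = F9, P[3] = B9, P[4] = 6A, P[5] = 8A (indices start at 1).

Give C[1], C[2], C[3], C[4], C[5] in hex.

C[1] = 4D, C[2] = 19, C[3] = FB, C[4] = 3F, C[5] = F9

CFB encryption: C_i = P_i ⊕ E(K, C_{i−1}), with C_{0} = IV.
C[1]: E(K, 87) = B6; FB ⊕ B6 = 4D.
C[2]: E(K, 4D) = E0; F9 ⊕ E0 = 19.
C[3]: E(K, 19) = 42; B9 ⊕ 42 = FB.
C[4]: E(K, FB) = 55; 6A ⊕ 55 = 3F.
C[5]: E(K, 3F) = 73; 8A ⊕ 73 = F9.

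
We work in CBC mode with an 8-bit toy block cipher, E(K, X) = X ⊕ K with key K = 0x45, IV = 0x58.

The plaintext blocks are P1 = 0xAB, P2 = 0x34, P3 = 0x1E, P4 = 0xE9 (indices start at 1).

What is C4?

CBC encryption: C_i = E(K, P_i ⊕ C_{i−1}), with C_{0} = IV.
C1: P1 ⊕ 0x58 = 0xF3; E(K, 0xF3) = 0xB6.
C2: P2 ⊕ 0xB6 = 0x82; E(K, 0x82) = 0xC7.
C3: P3 ⊕ 0xC7 = 0xD9; E(K, 0xD9) = 0x9C.
C4: P4 ⊕ 0x9C = 0x75; E(K, 0x75) = 0x30.

C4 = 0x30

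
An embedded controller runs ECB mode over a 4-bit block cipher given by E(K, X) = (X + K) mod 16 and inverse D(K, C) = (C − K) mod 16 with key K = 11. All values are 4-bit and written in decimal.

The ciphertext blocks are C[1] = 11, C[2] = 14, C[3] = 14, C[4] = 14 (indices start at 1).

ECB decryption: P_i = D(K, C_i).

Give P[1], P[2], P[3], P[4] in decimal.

P[1] = 0, P[2] = 3, P[3] = 3, P[4] = 3

P[1]: D(K, 11) = 0.
P[2]: D(K, 14) = 3.
P[3]: D(K, 14) = 3.
P[4]: D(K, 14) = 3.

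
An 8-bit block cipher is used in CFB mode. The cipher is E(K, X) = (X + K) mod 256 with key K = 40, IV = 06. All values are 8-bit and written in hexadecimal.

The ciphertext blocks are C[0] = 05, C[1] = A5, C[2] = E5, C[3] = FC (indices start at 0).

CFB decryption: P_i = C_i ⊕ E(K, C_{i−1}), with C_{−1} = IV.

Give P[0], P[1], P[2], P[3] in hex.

P[0] = 43, P[1] = E0, P[2] = 00, P[3] = D9

P[0]: E(K, 06) = 46; 05 ⊕ 46 = 43.
P[1]: E(K, 05) = 45; A5 ⊕ 45 = E0.
P[2]: E(K, A5) = E5; E5 ⊕ E5 = 00.
P[3]: E(K, E5) = 25; FC ⊕ 25 = D9.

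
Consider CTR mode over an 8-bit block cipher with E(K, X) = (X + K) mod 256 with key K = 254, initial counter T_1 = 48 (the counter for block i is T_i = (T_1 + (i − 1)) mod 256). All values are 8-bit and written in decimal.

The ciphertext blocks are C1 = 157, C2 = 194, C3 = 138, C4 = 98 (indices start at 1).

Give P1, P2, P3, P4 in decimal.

P1 = 179, P2 = 237, P3 = 186, P4 = 83

CTR decryption: S_i = E(K, T_i) where T_i is the counter for block i; P_i = C_i ⊕ S_i.
P1: T = 48, S = E(K, T) = 46; 157 ⊕ 46 = 179.
P2: T = 49, S = E(K, T) = 47; 194 ⊕ 47 = 237.
P3: T = 50, S = E(K, T) = 48; 138 ⊕ 48 = 186.
P4: T = 51, S = E(K, T) = 49; 98 ⊕ 49 = 83.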